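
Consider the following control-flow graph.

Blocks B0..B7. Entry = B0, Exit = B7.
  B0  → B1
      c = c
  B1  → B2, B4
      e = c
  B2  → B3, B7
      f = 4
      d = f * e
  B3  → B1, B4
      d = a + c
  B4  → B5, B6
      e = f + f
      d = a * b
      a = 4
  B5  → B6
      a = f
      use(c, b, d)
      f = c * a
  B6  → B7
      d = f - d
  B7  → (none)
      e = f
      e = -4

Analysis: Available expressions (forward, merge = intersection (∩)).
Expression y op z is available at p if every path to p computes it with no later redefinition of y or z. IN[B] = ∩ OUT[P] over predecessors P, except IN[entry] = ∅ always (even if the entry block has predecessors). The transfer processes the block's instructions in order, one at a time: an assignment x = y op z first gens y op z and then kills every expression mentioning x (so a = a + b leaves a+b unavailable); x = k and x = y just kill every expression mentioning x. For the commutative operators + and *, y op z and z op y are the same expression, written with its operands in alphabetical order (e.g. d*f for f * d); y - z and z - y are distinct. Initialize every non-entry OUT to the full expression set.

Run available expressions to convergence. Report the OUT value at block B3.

Per-block solution:
  B0:   IN={}   OUT={}
  B1:   IN={}   OUT={}
  B2:   IN={}   OUT={e*f}
  B3:   IN={e*f}   OUT={a+c, e*f}
  B4:   IN={}   OUT={f+f}
  B5:   IN={f+f}   OUT={a*c}
  B6:   IN={}   OUT={}
  B7:   IN={}   OUT={}

Merge at B3: IN[B3] = OUT[B2] = {e*f}
Applying B3's transfer function to that IN value gives OUT[B3] (row B3 above).

Answer: {a+c, e*f}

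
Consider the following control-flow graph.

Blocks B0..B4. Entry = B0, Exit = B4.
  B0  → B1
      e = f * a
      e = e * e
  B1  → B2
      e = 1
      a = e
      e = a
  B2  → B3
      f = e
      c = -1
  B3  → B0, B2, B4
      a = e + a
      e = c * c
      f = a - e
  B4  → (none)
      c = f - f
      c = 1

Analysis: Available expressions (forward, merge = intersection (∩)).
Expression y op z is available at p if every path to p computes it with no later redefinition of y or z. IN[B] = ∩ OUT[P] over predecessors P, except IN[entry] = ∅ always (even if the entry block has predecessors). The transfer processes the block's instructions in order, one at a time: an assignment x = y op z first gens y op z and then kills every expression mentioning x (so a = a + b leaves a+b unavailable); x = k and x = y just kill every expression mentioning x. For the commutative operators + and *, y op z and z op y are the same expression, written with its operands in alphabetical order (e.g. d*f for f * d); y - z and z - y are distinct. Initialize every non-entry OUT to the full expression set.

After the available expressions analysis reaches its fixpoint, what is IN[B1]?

Per-block solution:
  B0:   IN={}   OUT={a*f}
  B1:   IN={a*f}   OUT={}
  B2:   IN={}   OUT={}
  B3:   IN={}   OUT={a-e, c*c}
  B4:   IN={a-e, c*c}   OUT={a-e, f-f}

Merge at B1: IN[B1] = OUT[B0] = {a*f}

Answer: {a*f}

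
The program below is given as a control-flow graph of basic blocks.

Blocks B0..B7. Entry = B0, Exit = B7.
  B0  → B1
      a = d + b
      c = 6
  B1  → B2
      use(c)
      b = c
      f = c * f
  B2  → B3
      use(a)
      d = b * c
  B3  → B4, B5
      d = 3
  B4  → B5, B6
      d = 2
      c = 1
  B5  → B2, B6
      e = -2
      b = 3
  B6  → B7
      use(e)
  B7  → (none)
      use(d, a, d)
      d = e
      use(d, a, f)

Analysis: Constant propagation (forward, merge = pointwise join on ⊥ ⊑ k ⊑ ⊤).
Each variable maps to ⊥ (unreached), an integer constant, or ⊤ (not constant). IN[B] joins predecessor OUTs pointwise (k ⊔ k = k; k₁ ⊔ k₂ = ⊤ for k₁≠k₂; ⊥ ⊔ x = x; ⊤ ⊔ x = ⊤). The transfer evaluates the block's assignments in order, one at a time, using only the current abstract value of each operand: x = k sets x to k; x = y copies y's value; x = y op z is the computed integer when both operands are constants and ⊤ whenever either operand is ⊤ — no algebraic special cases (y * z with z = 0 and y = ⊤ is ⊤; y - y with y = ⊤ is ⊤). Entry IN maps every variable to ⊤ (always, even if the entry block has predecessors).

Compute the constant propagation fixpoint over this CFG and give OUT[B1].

Fixpoint table:
  B0:   IN=(all ⊤)   OUT={c:6; rest ⊤}
  B1:   IN={c:6; rest ⊤}   OUT={b:6, c:6; rest ⊤}
  B2:   IN=(all ⊤)   OUT=(all ⊤)
  B3:   IN=(all ⊤)   OUT={d:3; rest ⊤}
  B4:   IN={d:3; rest ⊤}   OUT={c:1, d:2; rest ⊤}
  B5:   IN=(all ⊤)   OUT={b:3, e:-2; rest ⊤}
  B6:   IN=(all ⊤)   OUT=(all ⊤)
  B7:   IN=(all ⊤)   OUT=(all ⊤)

Merge at B1: IN[B1] = OUT[B0] = {a: ⊤, b: ⊤, c: 6, d: ⊤, e: ⊤, f: ⊤}
Applying B1's transfer function to that IN value gives OUT[B1] (row B1 above).

Answer: {a: ⊤, b: 6, c: 6, d: ⊤, e: ⊤, f: ⊤}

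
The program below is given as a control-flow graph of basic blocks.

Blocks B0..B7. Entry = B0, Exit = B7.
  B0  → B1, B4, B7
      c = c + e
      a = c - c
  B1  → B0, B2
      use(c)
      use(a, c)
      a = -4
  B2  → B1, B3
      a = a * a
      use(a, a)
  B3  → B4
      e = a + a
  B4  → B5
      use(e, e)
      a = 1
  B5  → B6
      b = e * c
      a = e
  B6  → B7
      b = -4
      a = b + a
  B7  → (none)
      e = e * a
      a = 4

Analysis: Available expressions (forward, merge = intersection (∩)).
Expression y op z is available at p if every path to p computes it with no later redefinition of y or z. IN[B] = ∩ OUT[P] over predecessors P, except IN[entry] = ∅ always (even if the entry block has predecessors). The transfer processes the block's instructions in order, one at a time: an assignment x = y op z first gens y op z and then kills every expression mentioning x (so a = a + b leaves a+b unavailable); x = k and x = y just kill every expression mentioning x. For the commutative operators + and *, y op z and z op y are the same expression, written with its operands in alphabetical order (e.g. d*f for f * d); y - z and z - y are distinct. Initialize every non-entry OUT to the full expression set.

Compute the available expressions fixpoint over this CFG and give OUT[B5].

Fixpoint table:
  B0:  IN={}  OUT={c-c}
  B1:  IN={c-c}  OUT={c-c}
  B2:  IN={c-c}  OUT={c-c}
  B3:  IN={c-c}  OUT={a+a, c-c}
  B4:  IN={c-c}  OUT={c-c}
  B5:  IN={c-c}  OUT={c*e, c-c}
  B6:  IN={c*e, c-c}  OUT={c*e, c-c}
  B7:  IN={c-c}  OUT={c-c}

Merge at B5: IN[B5] = OUT[B4] = {c-c}
Applying B5's transfer function to that IN value gives OUT[B5] (row B5 above).

Answer: {c*e, c-c}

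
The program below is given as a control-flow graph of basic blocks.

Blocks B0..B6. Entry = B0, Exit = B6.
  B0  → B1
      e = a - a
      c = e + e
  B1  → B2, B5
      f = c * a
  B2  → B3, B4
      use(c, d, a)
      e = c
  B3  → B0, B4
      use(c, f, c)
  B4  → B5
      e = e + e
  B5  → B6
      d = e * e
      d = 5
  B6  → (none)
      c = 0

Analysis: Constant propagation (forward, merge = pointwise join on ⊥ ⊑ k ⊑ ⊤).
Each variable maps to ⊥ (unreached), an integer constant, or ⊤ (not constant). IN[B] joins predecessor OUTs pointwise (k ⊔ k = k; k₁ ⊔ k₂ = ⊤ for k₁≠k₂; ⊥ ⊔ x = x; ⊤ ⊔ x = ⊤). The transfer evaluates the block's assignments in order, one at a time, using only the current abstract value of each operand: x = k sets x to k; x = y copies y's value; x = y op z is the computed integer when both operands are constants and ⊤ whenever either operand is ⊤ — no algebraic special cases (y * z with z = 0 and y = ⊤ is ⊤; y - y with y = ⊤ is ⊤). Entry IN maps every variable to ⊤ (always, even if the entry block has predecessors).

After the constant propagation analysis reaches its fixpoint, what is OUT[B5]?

Answer: {a: ⊤, b: ⊤, c: ⊤, d: 5, e: ⊤, f: ⊤}

Trace:
Fixpoint table:
  B0:  IN=(all ⊤)  OUT=(all ⊤)
  B1:  IN=(all ⊤)  OUT=(all ⊤)
  B2:  IN=(all ⊤)  OUT=(all ⊤)
  B3:  IN=(all ⊤)  OUT=(all ⊤)
  B4:  IN=(all ⊤)  OUT=(all ⊤)
  B5:  IN=(all ⊤)  OUT={d:5; rest ⊤}
  B6:  IN={d:5; rest ⊤}  OUT={c:0, d:5; rest ⊤}

Merge at B5: IN[B5] = OUT[B1] ⊔ OUT[B4] = {a: ⊤, b: ⊤, c: ⊤, d: ⊤, e: ⊤, f: ⊤}
Applying B5's transfer function to that IN value gives OUT[B5] (row B5 above).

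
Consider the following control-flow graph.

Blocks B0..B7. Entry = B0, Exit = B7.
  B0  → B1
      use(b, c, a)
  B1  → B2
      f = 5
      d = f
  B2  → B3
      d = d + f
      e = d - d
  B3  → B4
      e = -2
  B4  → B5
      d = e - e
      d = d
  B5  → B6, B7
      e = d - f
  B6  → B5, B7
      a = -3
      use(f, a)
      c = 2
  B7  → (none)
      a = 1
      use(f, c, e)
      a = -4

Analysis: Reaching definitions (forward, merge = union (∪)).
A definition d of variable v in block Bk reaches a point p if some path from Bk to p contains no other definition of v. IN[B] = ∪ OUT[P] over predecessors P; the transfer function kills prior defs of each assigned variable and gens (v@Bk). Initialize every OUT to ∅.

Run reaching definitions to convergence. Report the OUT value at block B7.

Converged values:
  B0:   IN={}   OUT={}
  B1:   IN={}   OUT={d@B1, f@B1}
  B2:   IN={d@B1, f@B1}   OUT={d@B2, e@B2, f@B1}
  B3:   IN={d@B2, e@B2, f@B1}   OUT={d@B2, e@B3, f@B1}
  B4:   IN={d@B2, e@B3, f@B1}   OUT={d@B4, e@B3, f@B1}
  B5:   IN={a@B6, c@B6, d@B4, e@B3, e@B5, f@B1}   OUT={a@B6, c@B6, d@B4, e@B5, f@B1}
  B6:   IN={a@B6, c@B6, d@B4, e@B5, f@B1}   OUT={a@B6, c@B6, d@B4, e@B5, f@B1}
  B7:   IN={a@B6, c@B6, d@B4, e@B5, f@B1}   OUT={a@B7, c@B6, d@B4, e@B5, f@B1}

Merge at B7: IN[B7] = OUT[B5] ⊔ OUT[B6] = {a@B6, c@B6, d@B4, e@B5, f@B1}
Applying B7's transfer function to that IN value gives OUT[B7] (row B7 above).

Answer: {a@B7, c@B6, d@B4, e@B5, f@B1}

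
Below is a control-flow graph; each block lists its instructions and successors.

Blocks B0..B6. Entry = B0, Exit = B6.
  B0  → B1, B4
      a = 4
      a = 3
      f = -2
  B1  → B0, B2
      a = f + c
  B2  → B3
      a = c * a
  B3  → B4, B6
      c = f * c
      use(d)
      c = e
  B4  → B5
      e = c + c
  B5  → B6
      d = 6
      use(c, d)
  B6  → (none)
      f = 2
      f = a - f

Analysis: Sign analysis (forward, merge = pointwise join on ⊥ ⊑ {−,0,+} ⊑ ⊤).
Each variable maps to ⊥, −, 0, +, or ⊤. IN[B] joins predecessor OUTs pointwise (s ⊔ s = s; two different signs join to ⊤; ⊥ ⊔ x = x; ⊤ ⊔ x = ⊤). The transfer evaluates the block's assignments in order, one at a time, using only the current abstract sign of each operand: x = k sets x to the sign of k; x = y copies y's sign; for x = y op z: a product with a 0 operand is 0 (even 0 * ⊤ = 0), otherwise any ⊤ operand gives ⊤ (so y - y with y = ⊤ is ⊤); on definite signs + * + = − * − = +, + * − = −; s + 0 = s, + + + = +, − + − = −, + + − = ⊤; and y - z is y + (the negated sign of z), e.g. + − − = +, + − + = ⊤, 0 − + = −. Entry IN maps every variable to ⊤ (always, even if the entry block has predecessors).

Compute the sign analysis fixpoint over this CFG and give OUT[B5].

Answer: {a: ⊤, b: ⊤, c: ⊤, d: +, e: ⊤, f: -}

Derivation:
Converged values:
  B0:  IN=(all ⊤)  OUT={a:+, f:-; rest ⊤}
  B1:  IN={a:+, f:-; rest ⊤}  OUT={f:-; rest ⊤}
  B2:  IN={f:-; rest ⊤}  OUT={f:-; rest ⊤}
  B3:  IN={f:-; rest ⊤}  OUT={f:-; rest ⊤}
  B4:  IN={f:-; rest ⊤}  OUT={f:-; rest ⊤}
  B5:  IN={f:-; rest ⊤}  OUT={d:+, f:-; rest ⊤}
  B6:  IN={f:-; rest ⊤}  OUT=(all ⊤)

Merge at B5: IN[B5] = OUT[B4] = {a: ⊤, b: ⊤, c: ⊤, d: ⊤, e: ⊤, f: -}
Applying B5's transfer function to that IN value gives OUT[B5] (row B5 above).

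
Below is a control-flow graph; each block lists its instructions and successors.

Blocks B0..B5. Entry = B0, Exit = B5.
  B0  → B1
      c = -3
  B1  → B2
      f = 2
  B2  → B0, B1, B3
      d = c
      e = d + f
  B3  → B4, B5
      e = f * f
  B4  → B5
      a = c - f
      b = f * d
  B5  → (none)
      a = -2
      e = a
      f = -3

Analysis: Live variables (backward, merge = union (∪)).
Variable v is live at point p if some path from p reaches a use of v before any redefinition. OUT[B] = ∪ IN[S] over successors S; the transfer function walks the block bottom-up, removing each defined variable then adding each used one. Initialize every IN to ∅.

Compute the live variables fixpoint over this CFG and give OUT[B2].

Answer: {c, d, f}

Derivation:
Per-block solution:
  B0:   IN={}   OUT={c}
  B1:   IN={c}   OUT={c, f}
  B2:   IN={c, f}   OUT={c, d, f}
  B3:   IN={c, d, f}   OUT={c, d, f}
  B4:   IN={c, d, f}   OUT={}
  B5:   IN={}   OUT={}

Merge at B2: OUT[B2] = IN[B0] ⊔ IN[B1] ⊔ IN[B3] = {c, d, f}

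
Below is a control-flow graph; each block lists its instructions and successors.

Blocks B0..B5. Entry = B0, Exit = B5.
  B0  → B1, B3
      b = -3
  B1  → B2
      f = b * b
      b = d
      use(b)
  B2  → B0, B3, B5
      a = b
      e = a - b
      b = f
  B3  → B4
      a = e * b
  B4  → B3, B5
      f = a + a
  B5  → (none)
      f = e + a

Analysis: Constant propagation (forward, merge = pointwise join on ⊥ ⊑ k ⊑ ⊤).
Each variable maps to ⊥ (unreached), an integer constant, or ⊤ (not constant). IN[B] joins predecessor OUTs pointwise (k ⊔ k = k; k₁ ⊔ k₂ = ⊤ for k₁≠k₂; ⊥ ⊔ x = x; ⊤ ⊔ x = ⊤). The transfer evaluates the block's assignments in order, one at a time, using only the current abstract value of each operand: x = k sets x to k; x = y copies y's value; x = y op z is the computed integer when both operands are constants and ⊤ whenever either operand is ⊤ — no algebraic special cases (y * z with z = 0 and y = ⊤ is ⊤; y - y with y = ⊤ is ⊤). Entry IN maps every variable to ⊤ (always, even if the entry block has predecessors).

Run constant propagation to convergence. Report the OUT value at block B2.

Answer: {a: ⊤, b: 9, c: ⊤, d: ⊤, e: ⊤, f: 9}

Derivation:
Converged values:
  B0:  IN=(all ⊤)  OUT={b:-3; rest ⊤}
  B1:  IN={b:-3; rest ⊤}  OUT={f:9; rest ⊤}
  B2:  IN={f:9; rest ⊤}  OUT={b:9, f:9; rest ⊤}
  B3:  IN=(all ⊤)  OUT=(all ⊤)
  B4:  IN=(all ⊤)  OUT=(all ⊤)
  B5:  IN=(all ⊤)  OUT=(all ⊤)

Merge at B2: IN[B2] = OUT[B1] = {a: ⊤, b: ⊤, c: ⊤, d: ⊤, e: ⊤, f: 9}
Applying B2's transfer function to that IN value gives OUT[B2] (row B2 above).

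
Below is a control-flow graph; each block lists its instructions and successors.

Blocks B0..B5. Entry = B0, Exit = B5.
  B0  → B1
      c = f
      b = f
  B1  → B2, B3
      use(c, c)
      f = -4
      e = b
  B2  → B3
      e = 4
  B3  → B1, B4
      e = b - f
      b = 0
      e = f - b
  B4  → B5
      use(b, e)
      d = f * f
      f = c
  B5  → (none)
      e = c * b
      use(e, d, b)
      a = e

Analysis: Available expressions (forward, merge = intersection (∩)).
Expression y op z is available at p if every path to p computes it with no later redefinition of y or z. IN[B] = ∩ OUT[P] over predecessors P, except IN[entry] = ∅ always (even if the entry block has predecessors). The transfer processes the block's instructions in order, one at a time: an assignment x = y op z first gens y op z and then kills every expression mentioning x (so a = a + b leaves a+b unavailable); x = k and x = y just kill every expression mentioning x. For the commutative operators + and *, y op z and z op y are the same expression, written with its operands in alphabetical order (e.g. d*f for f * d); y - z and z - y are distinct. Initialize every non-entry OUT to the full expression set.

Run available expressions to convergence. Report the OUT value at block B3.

Answer: {f-b}

Derivation:
Converged values:
  B0:   IN={}   OUT={}
  B1:   IN={}   OUT={}
  B2:   IN={}   OUT={}
  B3:   IN={}   OUT={f-b}
  B4:   IN={f-b}   OUT={}
  B5:   IN={}   OUT={b*c}

Merge at B3: IN[B3] = OUT[B1] ∩ OUT[B2] = {}
Applying B3's transfer function to that IN value gives OUT[B3] (row B3 above).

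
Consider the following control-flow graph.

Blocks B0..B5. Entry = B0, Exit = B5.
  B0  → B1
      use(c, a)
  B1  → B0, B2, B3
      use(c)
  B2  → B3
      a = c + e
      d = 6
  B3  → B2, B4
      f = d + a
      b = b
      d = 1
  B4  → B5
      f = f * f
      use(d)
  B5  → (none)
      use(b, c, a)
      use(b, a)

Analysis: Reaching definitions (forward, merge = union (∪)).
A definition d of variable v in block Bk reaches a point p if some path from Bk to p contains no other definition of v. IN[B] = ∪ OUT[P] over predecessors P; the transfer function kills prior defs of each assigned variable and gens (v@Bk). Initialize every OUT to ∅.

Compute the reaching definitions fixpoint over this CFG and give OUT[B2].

Answer: {a@B2, b@B3, d@B2, f@B3}

Working:
Converged values:
  B0:  IN={}  OUT={}
  B1:  IN={}  OUT={}
  B2:  IN={a@B2, b@B3, d@B3, f@B3}  OUT={a@B2, b@B3, d@B2, f@B3}
  B3:  IN={a@B2, b@B3, d@B2, f@B3}  OUT={a@B2, b@B3, d@B3, f@B3}
  B4:  IN={a@B2, b@B3, d@B3, f@B3}  OUT={a@B2, b@B3, d@B3, f@B4}
  B5:  IN={a@B2, b@B3, d@B3, f@B4}  OUT={a@B2, b@B3, d@B3, f@B4}

Merge at B2: IN[B2] = OUT[B1] ⊔ OUT[B3] = {a@B2, b@B3, d@B3, f@B3}
Applying B2's transfer function to that IN value gives OUT[B2] (row B2 above).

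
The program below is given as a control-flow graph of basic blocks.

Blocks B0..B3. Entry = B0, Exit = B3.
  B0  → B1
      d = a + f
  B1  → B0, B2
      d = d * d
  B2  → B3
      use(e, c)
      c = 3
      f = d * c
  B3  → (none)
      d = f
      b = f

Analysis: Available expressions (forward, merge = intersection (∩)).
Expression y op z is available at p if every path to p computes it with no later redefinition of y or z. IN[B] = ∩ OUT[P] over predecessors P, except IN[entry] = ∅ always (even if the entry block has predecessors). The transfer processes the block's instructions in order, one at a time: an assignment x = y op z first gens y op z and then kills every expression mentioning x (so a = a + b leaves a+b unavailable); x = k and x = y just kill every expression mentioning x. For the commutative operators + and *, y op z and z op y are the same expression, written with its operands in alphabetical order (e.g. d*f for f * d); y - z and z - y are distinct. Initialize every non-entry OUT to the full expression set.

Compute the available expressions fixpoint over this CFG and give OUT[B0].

Answer: {a+f}

Trace:
Converged values:
  B0:  IN={}  OUT={a+f}
  B1:  IN={a+f}  OUT={a+f}
  B2:  IN={a+f}  OUT={c*d}
  B3:  IN={c*d}  OUT={}

Merge at B0 (entry node, so the boundary value {} is joined with the incoming edge(s)): IN[B0] = {} ∩ OUT[B1] = {}
Applying B0's transfer function to that IN value gives OUT[B0] (row B0 above).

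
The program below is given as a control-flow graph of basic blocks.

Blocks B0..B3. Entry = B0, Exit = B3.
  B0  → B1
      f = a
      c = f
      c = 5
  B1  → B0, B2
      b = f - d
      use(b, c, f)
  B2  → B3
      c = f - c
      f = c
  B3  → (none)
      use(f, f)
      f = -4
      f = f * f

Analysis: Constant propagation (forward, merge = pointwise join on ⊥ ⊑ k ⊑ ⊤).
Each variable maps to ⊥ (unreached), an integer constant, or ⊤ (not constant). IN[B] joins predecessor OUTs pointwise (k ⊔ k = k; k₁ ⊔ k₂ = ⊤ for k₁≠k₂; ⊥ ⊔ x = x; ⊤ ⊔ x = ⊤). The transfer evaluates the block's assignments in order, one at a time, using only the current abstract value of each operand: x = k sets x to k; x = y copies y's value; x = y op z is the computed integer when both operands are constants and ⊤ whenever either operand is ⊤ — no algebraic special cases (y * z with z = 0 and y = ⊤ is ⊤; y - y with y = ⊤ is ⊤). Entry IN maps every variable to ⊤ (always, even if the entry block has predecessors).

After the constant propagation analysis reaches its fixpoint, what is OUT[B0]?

Per-block solution:
  B0: | IN=(all ⊤) | OUT={c:5; rest ⊤}
  B1: | IN={c:5; rest ⊤} | OUT={c:5; rest ⊤}
  B2: | IN={c:5; rest ⊤} | OUT=(all ⊤)
  B3: | IN=(all ⊤) | OUT={f:16; rest ⊤}

Merge at B0 (entry node, so the boundary value (all ⊤) is joined with the incoming edge(s)): IN[B0] = (all ⊤) ⊔ OUT[B1] = {a: ⊤, b: ⊤, c: ⊤, d: ⊤, e: ⊤, f: ⊤}
Applying B0's transfer function to that IN value gives OUT[B0] (row B0 above).

Answer: {a: ⊤, b: ⊤, c: 5, d: ⊤, e: ⊤, f: ⊤}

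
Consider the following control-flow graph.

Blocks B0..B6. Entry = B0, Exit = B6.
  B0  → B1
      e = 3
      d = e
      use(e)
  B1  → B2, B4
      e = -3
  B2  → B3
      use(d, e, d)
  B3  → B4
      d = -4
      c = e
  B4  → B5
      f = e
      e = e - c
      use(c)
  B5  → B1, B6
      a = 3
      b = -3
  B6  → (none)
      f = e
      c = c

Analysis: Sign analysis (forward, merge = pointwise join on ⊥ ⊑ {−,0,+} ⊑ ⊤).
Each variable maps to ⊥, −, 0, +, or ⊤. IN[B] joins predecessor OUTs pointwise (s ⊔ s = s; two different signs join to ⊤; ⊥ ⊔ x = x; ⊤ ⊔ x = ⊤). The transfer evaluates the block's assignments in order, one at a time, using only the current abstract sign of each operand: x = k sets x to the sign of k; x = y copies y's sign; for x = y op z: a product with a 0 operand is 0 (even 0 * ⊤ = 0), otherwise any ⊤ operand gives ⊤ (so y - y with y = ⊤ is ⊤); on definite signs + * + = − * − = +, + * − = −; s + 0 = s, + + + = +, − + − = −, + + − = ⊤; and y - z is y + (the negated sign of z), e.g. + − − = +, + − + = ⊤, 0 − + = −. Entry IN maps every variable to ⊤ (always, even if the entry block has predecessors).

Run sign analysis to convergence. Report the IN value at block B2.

Answer: {a: ⊤, b: ⊤, c: ⊤, d: ⊤, e: -, f: ⊤}

Trace:
Fixpoint table:
  B0:  IN=(all ⊤)  OUT={d:+, e:+; rest ⊤}
  B1:  IN=(all ⊤)  OUT={e:-; rest ⊤}
  B2:  IN={e:-; rest ⊤}  OUT={e:-; rest ⊤}
  B3:  IN={e:-; rest ⊤}  OUT={c:-, d:-, e:-; rest ⊤}
  B4:  IN={e:-; rest ⊤}  OUT={f:-; rest ⊤}
  B5:  IN={f:-; rest ⊤}  OUT={a:+, b:-, f:-; rest ⊤}
  B6:  IN={a:+, b:-, f:-; rest ⊤}  OUT={a:+, b:-; rest ⊤}

Merge at B2: IN[B2] = OUT[B1] = {a: ⊤, b: ⊤, c: ⊤, d: ⊤, e: -, f: ⊤}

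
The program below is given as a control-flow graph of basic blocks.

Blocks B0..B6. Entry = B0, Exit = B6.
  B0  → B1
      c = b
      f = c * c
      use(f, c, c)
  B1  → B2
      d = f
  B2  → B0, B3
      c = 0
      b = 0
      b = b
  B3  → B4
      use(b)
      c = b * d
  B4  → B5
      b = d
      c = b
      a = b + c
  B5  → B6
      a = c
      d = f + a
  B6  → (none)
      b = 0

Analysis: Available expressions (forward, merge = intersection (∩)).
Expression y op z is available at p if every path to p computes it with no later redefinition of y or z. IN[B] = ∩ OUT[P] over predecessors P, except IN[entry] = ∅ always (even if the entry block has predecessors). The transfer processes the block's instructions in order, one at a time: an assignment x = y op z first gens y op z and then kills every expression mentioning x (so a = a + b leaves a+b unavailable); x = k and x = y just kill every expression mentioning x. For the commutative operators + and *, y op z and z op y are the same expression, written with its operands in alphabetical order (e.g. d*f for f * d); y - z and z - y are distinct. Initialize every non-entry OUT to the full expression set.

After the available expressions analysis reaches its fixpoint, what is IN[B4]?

Per-block solution:
  B0: | IN={} | OUT={c*c}
  B1: | IN={c*c} | OUT={c*c}
  B2: | IN={c*c} | OUT={}
  B3: | IN={} | OUT={b*d}
  B4: | IN={b*d} | OUT={b+c}
  B5: | IN={b+c} | OUT={a+f, b+c}
  B6: | IN={a+f, b+c} | OUT={a+f}

Merge at B4: IN[B4] = OUT[B3] = {b*d}

Answer: {b*d}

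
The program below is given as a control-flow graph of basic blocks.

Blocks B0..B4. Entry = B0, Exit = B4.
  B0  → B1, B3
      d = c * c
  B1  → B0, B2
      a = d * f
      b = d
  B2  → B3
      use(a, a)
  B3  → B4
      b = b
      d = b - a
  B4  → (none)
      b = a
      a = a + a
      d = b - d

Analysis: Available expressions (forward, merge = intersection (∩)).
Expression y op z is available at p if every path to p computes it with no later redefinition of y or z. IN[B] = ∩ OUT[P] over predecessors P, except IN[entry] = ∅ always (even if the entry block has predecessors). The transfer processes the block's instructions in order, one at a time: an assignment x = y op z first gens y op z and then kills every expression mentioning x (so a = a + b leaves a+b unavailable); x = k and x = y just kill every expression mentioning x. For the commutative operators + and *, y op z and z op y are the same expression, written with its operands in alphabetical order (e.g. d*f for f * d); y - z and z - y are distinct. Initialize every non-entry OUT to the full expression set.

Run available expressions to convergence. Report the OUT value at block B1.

Fixpoint table:
  B0:  IN={}  OUT={c*c}
  B1:  IN={c*c}  OUT={c*c, d*f}
  B2:  IN={c*c, d*f}  OUT={c*c, d*f}
  B3:  IN={c*c}  OUT={b-a, c*c}
  B4:  IN={b-a, c*c}  OUT={c*c}

Merge at B1: IN[B1] = OUT[B0] = {c*c}
Applying B1's transfer function to that IN value gives OUT[B1] (row B1 above).

Answer: {c*c, d*f}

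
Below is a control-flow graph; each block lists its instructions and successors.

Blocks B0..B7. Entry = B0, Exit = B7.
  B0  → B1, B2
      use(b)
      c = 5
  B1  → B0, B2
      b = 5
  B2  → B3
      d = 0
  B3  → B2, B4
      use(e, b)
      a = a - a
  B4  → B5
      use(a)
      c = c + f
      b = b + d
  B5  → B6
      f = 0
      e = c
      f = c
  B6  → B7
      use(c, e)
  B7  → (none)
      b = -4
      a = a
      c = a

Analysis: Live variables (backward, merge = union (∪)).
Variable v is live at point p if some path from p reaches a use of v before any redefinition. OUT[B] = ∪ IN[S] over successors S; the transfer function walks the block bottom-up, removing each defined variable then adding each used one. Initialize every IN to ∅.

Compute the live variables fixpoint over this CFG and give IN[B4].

Answer: {a, b, c, d, f}

Derivation:
Fixpoint table:
  B0: | IN={a, b, e, f} | OUT={a, b, c, e, f}
  B1: | IN={a, c, e, f} | OUT={a, b, c, e, f}
  B2: | IN={a, b, c, e, f} | OUT={a, b, c, d, e, f}
  B3: | IN={a, b, c, d, e, f} | OUT={a, b, c, d, e, f}
  B4: | IN={a, b, c, d, f} | OUT={a, c}
  B5: | IN={a, c} | OUT={a, c, e}
  B6: | IN={a, c, e} | OUT={a}
  B7: | IN={a} | OUT={}

Merge at B4: OUT[B4] = IN[B5] = {a, c}
Applying B4's transfer function to that OUT value gives IN[B4] (row B4 above).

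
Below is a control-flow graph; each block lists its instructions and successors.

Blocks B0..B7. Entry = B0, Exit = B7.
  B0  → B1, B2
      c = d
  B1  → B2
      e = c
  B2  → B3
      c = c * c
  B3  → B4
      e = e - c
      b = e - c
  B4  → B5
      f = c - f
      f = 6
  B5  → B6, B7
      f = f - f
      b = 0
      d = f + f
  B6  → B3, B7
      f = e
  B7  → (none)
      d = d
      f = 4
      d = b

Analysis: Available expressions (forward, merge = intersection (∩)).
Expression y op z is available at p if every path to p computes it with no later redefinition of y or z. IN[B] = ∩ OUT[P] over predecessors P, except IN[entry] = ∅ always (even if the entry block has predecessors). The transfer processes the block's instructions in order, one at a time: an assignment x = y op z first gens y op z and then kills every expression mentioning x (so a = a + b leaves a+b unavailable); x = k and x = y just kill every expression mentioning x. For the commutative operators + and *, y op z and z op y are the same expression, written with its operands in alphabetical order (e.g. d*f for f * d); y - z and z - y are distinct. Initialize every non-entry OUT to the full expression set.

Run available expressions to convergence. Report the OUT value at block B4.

Per-block solution:
  B0:   IN={}   OUT={}
  B1:   IN={}   OUT={}
  B2:   IN={}   OUT={}
  B3:   IN={}   OUT={e-c}
  B4:   IN={e-c}   OUT={e-c}
  B5:   IN={e-c}   OUT={e-c, f+f}
  B6:   IN={e-c, f+f}   OUT={e-c}
  B7:   IN={e-c}   OUT={e-c}

Merge at B4: IN[B4] = OUT[B3] = {e-c}
Applying B4's transfer function to that IN value gives OUT[B4] (row B4 above).

Answer: {e-c}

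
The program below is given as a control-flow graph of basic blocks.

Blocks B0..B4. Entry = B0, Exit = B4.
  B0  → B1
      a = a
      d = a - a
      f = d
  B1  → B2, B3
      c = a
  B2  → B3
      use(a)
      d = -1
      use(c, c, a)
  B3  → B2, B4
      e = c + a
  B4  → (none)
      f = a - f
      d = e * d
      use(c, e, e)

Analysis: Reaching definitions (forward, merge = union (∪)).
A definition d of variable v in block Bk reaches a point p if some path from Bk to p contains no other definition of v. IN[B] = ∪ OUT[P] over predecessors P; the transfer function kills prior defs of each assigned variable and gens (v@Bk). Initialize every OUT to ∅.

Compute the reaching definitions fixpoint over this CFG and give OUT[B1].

Answer: {a@B0, c@B1, d@B0, f@B0}

Derivation:
Converged values:
  B0:  IN={}  OUT={a@B0, d@B0, f@B0}
  B1:  IN={a@B0, d@B0, f@B0}  OUT={a@B0, c@B1, d@B0, f@B0}
  B2:  IN={a@B0, c@B1, d@B0, d@B2, e@B3, f@B0}  OUT={a@B0, c@B1, d@B2, e@B3, f@B0}
  B3:  IN={a@B0, c@B1, d@B0, d@B2, e@B3, f@B0}  OUT={a@B0, c@B1, d@B0, d@B2, e@B3, f@B0}
  B4:  IN={a@B0, c@B1, d@B0, d@B2, e@B3, f@B0}  OUT={a@B0, c@B1, d@B4, e@B3, f@B4}

Merge at B1: IN[B1] = OUT[B0] = {a@B0, d@B0, f@B0}
Applying B1's transfer function to that IN value gives OUT[B1] (row B1 above).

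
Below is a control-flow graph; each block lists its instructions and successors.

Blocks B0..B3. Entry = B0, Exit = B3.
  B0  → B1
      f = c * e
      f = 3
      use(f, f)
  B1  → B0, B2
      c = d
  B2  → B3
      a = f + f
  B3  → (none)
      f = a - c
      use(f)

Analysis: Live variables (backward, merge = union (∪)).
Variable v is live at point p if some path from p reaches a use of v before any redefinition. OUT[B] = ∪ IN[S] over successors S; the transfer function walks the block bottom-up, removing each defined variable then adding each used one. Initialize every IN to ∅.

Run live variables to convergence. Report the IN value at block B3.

Answer: {a, c}

Derivation:
Converged values:
  B0:  IN={c, d, e}  OUT={d, e, f}
  B1:  IN={d, e, f}  OUT={c, d, e, f}
  B2:  IN={c, f}  OUT={a, c}
  B3:  IN={a, c}  OUT={}

B3 is the boundary node: OUT[B3] = {}
Applying B3's transfer function to that OUT value gives IN[B3] (row B3 above).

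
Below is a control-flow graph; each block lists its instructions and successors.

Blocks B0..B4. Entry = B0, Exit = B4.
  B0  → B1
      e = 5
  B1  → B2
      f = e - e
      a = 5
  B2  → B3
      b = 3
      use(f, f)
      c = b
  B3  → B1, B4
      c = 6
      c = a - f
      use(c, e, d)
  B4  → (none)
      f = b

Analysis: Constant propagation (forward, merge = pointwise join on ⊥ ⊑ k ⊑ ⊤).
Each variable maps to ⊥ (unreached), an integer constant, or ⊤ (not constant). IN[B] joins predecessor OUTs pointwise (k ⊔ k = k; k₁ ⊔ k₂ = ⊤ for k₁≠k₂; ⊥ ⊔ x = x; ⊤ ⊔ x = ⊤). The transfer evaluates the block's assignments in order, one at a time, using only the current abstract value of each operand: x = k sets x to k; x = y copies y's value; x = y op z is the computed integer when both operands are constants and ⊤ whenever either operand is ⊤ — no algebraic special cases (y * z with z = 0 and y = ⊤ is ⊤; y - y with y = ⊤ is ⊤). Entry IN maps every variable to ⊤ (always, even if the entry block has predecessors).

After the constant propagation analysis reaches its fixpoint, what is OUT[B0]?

Converged values:
  B0:  IN=(all ⊤)  OUT={e:5; rest ⊤}
  B1:  IN={e:5; rest ⊤}  OUT={a:5, e:5, f:0; rest ⊤}
  B2:  IN={a:5, e:5, f:0; rest ⊤}  OUT={a:5, b:3, c:3, e:5, f:0; rest ⊤}
  B3:  IN={a:5, b:3, c:3, e:5, f:0; rest ⊤}  OUT={a:5, b:3, c:5, e:5, f:0; rest ⊤}
  B4:  IN={a:5, b:3, c:5, e:5, f:0; rest ⊤}  OUT={a:5, b:3, c:5, e:5, f:3; rest ⊤}

B0 is the boundary node: IN[B0] = {a: ⊤, b: ⊤, c: ⊤, d: ⊤, e: ⊤, f: ⊤}
Applying B0's transfer function to that IN value gives OUT[B0] (row B0 above).

Answer: {a: ⊤, b: ⊤, c: ⊤, d: ⊤, e: 5, f: ⊤}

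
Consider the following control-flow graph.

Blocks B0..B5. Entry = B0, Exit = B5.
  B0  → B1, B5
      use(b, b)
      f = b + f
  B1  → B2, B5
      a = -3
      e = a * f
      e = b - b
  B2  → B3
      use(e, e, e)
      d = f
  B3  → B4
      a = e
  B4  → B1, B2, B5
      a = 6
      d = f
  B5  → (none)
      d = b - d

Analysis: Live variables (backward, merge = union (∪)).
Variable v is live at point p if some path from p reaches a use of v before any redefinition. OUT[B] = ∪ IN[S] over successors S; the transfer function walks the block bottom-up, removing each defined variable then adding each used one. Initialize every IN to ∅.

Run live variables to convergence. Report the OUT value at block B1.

Fixpoint table:
  B0: | IN={b, d, f} | OUT={b, d, f}
  B1: | IN={b, d, f} | OUT={b, d, e, f}
  B2: | IN={b, e, f} | OUT={b, e, f}
  B3: | IN={b, e, f} | OUT={b, e, f}
  B4: | IN={b, e, f} | OUT={b, d, e, f}
  B5: | IN={b, d} | OUT={}

Merge at B1: OUT[B1] = IN[B2] ⊔ IN[B5] = {b, d, e, f}

Answer: {b, d, e, f}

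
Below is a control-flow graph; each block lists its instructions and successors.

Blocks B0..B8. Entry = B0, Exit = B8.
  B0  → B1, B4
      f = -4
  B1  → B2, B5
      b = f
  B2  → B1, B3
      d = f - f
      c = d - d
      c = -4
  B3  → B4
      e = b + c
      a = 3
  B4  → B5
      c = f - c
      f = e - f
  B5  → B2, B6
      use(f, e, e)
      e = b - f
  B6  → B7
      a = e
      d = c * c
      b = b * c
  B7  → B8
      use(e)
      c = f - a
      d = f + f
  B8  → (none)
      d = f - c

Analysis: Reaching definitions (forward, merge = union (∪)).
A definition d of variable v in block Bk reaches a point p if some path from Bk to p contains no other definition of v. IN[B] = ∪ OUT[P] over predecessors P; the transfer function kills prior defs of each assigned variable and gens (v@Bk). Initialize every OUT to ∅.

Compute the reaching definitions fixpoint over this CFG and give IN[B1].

Fixpoint table:
  B0: | IN={} | OUT={f@B0}
  B1: | IN={a@B3, b@B1, c@B2, d@B2, e@B5, f@B0, f@B4} | OUT={a@B3, b@B1, c@B2, d@B2, e@B5, f@B0, f@B4}
  B2: | IN={a@B3, b@B1, c@B2, c@B4, d@B2, e@B5, f@B0, f@B4} | OUT={a@B3, b@B1, c@B2, d@B2, e@B5, f@B0, f@B4}
  B3: | IN={a@B3, b@B1, c@B2, d@B2, e@B5, f@B0, f@B4} | OUT={a@B3, b@B1, c@B2, d@B2, e@B3, f@B0, f@B4}
  B4: | IN={a@B3, b@B1, c@B2, d@B2, e@B3, f@B0, f@B4} | OUT={a@B3, b@B1, c@B4, d@B2, e@B3, f@B4}
  B5: | IN={a@B3, b@B1, c@B2, c@B4, d@B2, e@B3, e@B5, f@B0, f@B4} | OUT={a@B3, b@B1, c@B2, c@B4, d@B2, e@B5, f@B0, f@B4}
  B6: | IN={a@B3, b@B1, c@B2, c@B4, d@B2, e@B5, f@B0, f@B4} | OUT={a@B6, b@B6, c@B2, c@B4, d@B6, e@B5, f@B0, f@B4}
  B7: | IN={a@B6, b@B6, c@B2, c@B4, d@B6, e@B5, f@B0, f@B4} | OUT={a@B6, b@B6, c@B7, d@B7, e@B5, f@B0, f@B4}
  B8: | IN={a@B6, b@B6, c@B7, d@B7, e@B5, f@B0, f@B4} | OUT={a@B6, b@B6, c@B7, d@B8, e@B5, f@B0, f@B4}

Merge at B1: IN[B1] = OUT[B0] ⊔ OUT[B2] = {a@B3, b@B1, c@B2, d@B2, e@B5, f@B0, f@B4}

Answer: {a@B3, b@B1, c@B2, d@B2, e@B5, f@B0, f@B4}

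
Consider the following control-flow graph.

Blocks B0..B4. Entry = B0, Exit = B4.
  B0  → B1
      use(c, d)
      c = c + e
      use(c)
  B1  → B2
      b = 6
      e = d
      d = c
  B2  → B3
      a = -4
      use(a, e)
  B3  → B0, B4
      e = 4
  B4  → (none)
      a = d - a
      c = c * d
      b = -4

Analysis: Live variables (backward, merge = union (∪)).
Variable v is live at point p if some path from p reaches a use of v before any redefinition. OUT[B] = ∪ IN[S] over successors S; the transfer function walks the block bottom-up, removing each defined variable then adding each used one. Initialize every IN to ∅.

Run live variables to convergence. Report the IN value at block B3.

Converged values:
  B0: | IN={c, d, e} | OUT={c, d}
  B1: | IN={c, d} | OUT={c, d, e}
  B2: | IN={c, d, e} | OUT={a, c, d}
  B3: | IN={a, c, d} | OUT={a, c, d, e}
  B4: | IN={a, c, d} | OUT={}

Merge at B3: OUT[B3] = IN[B0] ⊔ IN[B4] = {a, c, d, e}
Applying B3's transfer function to that OUT value gives IN[B3] (row B3 above).

Answer: {a, c, d}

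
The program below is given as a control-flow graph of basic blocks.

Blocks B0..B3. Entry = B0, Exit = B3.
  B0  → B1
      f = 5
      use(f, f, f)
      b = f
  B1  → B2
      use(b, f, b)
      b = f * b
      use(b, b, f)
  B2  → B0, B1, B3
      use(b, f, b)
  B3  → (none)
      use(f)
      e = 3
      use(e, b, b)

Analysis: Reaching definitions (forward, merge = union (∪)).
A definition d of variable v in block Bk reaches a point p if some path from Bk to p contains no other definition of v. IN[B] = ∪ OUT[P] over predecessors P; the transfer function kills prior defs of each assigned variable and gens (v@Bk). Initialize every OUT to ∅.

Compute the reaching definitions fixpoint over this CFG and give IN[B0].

Per-block solution:
  B0:   IN={b@B1, f@B0}   OUT={b@B0, f@B0}
  B1:   IN={b@B0, b@B1, f@B0}   OUT={b@B1, f@B0}
  B2:   IN={b@B1, f@B0}   OUT={b@B1, f@B0}
  B3:   IN={b@B1, f@B0}   OUT={b@B1, e@B3, f@B0}

Merge at B0 (entry node, so the boundary value {} is joined with the incoming edge(s)): IN[B0] = {} ⊔ OUT[B2] = {b@B1, f@B0}

Answer: {b@B1, f@B0}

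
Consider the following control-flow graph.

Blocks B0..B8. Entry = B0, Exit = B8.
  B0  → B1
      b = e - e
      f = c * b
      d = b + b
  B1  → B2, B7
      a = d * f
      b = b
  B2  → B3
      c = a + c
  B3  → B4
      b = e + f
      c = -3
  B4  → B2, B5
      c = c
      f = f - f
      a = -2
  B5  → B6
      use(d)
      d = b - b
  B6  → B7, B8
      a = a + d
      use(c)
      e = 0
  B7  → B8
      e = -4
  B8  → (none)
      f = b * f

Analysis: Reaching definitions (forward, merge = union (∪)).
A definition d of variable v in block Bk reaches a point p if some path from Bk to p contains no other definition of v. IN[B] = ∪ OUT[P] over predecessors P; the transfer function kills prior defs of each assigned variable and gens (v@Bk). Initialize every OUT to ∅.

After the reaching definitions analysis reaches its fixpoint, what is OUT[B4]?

Converged values:
  B0:   IN={}   OUT={b@B0, d@B0, f@B0}
  B1:   IN={b@B0, d@B0, f@B0}   OUT={a@B1, b@B1, d@B0, f@B0}
  B2:   IN={a@B1, a@B4, b@B1, b@B3, c@B4, d@B0, f@B0, f@B4}   OUT={a@B1, a@B4, b@B1, b@B3, c@B2, d@B0, f@B0, f@B4}
  B3:   IN={a@B1, a@B4, b@B1, b@B3, c@B2, d@B0, f@B0, f@B4}   OUT={a@B1, a@B4, b@B3, c@B3, d@B0, f@B0, f@B4}
  B4:   IN={a@B1, a@B4, b@B3, c@B3, d@B0, f@B0, f@B4}   OUT={a@B4, b@B3, c@B4, d@B0, f@B4}
  B5:   IN={a@B4, b@B3, c@B4, d@B0, f@B4}   OUT={a@B4, b@B3, c@B4, d@B5, f@B4}
  B6:   IN={a@B4, b@B3, c@B4, d@B5, f@B4}   OUT={a@B6, b@B3, c@B4, d@B5, e@B6, f@B4}
  B7:   IN={a@B1, a@B6, b@B1, b@B3, c@B4, d@B0, d@B5, e@B6, f@B0, f@B4}   OUT={a@B1, a@B6, b@B1, b@B3, c@B4, d@B0, d@B5, e@B7, f@B0, f@B4}
  B8:   IN={a@B1, a@B6, b@B1, b@B3, c@B4, d@B0, d@B5, e@B6, e@B7, f@B0, f@B4}   OUT={a@B1, a@B6, b@B1, b@B3, c@B4, d@B0, d@B5, e@B6, e@B7, f@B8}

Merge at B4: IN[B4] = OUT[B3] = {a@B1, a@B4, b@B3, c@B3, d@B0, f@B0, f@B4}
Applying B4's transfer function to that IN value gives OUT[B4] (row B4 above).

Answer: {a@B4, b@B3, c@B4, d@B0, f@B4}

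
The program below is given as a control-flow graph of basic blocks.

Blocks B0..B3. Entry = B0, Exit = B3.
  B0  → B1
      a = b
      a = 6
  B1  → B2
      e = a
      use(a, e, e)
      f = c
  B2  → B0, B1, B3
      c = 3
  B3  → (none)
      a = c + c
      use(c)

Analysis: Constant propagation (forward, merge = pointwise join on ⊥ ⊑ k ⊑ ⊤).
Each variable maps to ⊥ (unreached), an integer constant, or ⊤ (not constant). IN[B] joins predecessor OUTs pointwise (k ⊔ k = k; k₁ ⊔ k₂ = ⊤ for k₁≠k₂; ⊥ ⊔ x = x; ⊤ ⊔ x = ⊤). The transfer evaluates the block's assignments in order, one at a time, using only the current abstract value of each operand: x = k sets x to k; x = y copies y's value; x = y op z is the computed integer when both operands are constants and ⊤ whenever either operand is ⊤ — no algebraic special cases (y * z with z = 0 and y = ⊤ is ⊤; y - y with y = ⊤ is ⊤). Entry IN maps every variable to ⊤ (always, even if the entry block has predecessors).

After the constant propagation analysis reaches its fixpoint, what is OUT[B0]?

Answer: {a: 6, b: ⊤, c: ⊤, d: ⊤, e: ⊤, f: ⊤}

Working:
Fixpoint table:
  B0:  IN=(all ⊤)  OUT={a:6; rest ⊤}
  B1:  IN={a:6; rest ⊤}  OUT={a:6, e:6; rest ⊤}
  B2:  IN={a:6, e:6; rest ⊤}  OUT={a:6, c:3, e:6; rest ⊤}
  B3:  IN={a:6, c:3, e:6; rest ⊤}  OUT={a:6, c:3, e:6; rest ⊤}

Merge at B0 (entry node, so the boundary value (all ⊤) is joined with the incoming edge(s)): IN[B0] = (all ⊤) ⊔ OUT[B2] = {a: ⊤, b: ⊤, c: ⊤, d: ⊤, e: ⊤, f: ⊤}
Applying B0's transfer function to that IN value gives OUT[B0] (row B0 above).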